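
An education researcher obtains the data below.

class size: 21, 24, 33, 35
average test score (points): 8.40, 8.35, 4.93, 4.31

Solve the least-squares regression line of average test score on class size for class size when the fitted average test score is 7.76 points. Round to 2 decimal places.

n = 4, Σx = 113, Σy = 25.99, Σxy = 690.34, Σx² = 3331
Sxx = Σx² − (Σx)²/n = 3331 − 3192.25 = 138.75
Sxy = Σxy − (Σx)(Σy)/n = 690.34 − 734.2175 = -43.8775
b = Sxy/Sxx = -43.8775/138.75 = -0.316234
a = ȳ − b·x̄ = 6.4975 − (-0.316234)·28.25 = 15.431117
Set a + b·x = 7.76: x = (7.76 − 15.431117) / (-0.316234) = 24.257706

24.26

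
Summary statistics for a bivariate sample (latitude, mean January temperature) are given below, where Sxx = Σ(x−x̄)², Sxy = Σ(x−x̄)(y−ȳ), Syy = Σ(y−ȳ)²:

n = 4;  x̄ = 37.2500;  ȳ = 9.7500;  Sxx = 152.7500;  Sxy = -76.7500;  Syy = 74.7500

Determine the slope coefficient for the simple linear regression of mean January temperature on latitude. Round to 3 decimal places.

-0.502

b = Sxy/Sxx = -76.75/152.75 = -0.502455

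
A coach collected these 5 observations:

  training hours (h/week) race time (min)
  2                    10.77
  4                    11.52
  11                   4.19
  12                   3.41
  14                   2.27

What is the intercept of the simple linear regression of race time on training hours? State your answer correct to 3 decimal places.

n = 5, Σx = 43, Σy = 32.16, Σxy = 186.41, Σx² = 481
Sxx = Σx² − (Σx)²/n = 481 − 369.8 = 111.2
Sxy = Σxy − (Σx)(Σy)/n = 186.41 − 276.576 = -90.166
b = Sxy/Sxx = -90.166/111.2 = -0.810845
a = ȳ − b·x̄ = 6.432 − (-0.810845)·8.6 = 13.405270

13.405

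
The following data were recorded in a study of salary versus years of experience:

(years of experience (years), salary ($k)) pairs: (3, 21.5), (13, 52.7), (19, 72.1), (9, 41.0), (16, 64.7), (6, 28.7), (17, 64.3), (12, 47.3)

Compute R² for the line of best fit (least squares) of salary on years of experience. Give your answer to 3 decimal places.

n = 8, Σx = 95, Σy = 392.3, Σxy = 5356.6, Σx² = 1345, Σy² = 21500.51
Sxx = Σx² − (Σx)²/n = 1345 − 1128.125 = 216.875
Sxy = Σxy − (Σx)(Σy)/n = 5356.6 − 4658.5625 = 698.0375
Syy = Σy² − (Σy)²/n = 21500.51 − 19237.41125 = 2263.09875
R² = Sxy²/(Sxx·Syy) = (698.0375)²/(216.875·2263.09875) = 0.992761

0.993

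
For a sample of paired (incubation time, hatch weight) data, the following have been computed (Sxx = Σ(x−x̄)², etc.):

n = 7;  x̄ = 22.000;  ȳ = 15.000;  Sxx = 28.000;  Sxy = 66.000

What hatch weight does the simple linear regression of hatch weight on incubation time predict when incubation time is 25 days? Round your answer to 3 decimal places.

22.071

b = Sxy/Sxx = 66/28 = 2.357143
a = ȳ − b·x̄ = 15 − 2.357143·22 = -36.857143
ŷ(25) = a + b·25 = -36.857143 + 2.357143·25 = 22.071429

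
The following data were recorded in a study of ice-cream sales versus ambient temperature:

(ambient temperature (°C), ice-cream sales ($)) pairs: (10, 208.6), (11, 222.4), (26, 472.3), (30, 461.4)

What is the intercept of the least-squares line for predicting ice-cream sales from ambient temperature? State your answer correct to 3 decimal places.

n = 4, Σx = 77, Σy = 1364.7, Σxy = 30654.2, Σx² = 1797
Sxx = Σx² − (Σx)²/n = 1797 − 1482.25 = 314.75
Sxy = Σxy − (Σx)(Σy)/n = 30654.2 − 26270.475 = 4383.725
b = Sxy/Sxx = 4383.725/314.75 = 13.927641
a = ȳ − b·x̄ = 341.175 − 13.927641·19.25 = 73.067911

73.068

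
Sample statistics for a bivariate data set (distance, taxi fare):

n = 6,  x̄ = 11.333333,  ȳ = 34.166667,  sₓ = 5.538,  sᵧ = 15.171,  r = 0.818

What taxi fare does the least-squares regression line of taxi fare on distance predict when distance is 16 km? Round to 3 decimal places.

44.624

b = r · sᵧ/sₓ = 0.818 · 15.171/5.538 = 2.240859
a = ȳ − b·x̄ = 34.166667 − 2.240859·11.333333 = 8.770264
ŷ(16) = a + b·16 = 8.770264 + 2.240859·16 = 44.624010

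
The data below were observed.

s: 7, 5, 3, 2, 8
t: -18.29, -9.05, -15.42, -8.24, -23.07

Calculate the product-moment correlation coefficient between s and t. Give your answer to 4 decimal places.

n = 5, Σx = 25, Σy = -74.07, Σxy = -420.58, Σx² = 151, Σy² = 1254.3255
Sxx = Σx² − (Σx)²/n = 151 − 125 = 26
Sxy = Σxy − (Σx)(Σy)/n = -420.58 − (-370.35) = -50.23
Syy = Σy² − (Σy)²/n = 1254.3255 − 1097.27298 = 157.05252
r = Sxy/√(Sxx·Syy) = -50.23/√(4083.36552) = -50.23/63.901217 = -0.786057

-0.7861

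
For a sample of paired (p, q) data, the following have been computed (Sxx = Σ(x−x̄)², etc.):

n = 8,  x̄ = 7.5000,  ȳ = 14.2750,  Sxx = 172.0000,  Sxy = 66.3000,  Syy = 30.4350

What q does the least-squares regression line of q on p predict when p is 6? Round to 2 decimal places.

b = Sxy/Sxx = 66.3/172 = 0.385465
a = ȳ − b·x̄ = 14.275 − 0.385465·7.5 = 11.384012
ŷ(6) = a + b·6 = 11.384012 + 0.385465·6 = 13.696802

13.70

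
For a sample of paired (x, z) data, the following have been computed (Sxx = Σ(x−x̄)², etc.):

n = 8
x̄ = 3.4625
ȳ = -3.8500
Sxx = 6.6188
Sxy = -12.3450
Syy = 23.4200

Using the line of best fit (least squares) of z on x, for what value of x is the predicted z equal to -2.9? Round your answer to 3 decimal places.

2.953

b = Sxy/Sxx = -12.345/6.6188 = -1.865142
a = ȳ − b·x̄ = -3.85 − (-1.865142)·3.4625 = 2.608053
Set a + b·x = -2.9: x = (-2.9 − 2.608053) / (-1.865142) = 2.953155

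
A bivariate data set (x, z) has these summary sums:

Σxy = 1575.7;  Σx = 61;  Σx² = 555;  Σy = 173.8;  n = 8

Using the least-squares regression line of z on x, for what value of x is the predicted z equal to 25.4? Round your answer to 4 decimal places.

Sxx = Σx² − (Σx)²/n = 555 − 465.125 = 89.875
Sxy = Σxy − (Σx)(Σy)/n = 1575.7 − 1325.225 = 250.475
b = Sxy/Sxx = 250.475/89.875 = 2.786926
a = ȳ − b·x̄ = 21.725 − 2.786926·7.625 = 0.474687
Set a + b·x = 25.4: x = (25.4 − 0.474687) / 2.786926 = 8.943657

8.9437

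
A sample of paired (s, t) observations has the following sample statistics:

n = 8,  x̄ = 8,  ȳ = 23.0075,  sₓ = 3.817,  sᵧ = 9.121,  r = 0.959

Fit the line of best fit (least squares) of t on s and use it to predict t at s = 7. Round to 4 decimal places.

20.7159

b = r · sᵧ/sₓ = 0.959 · 9.121/3.817 = 2.291600
a = ȳ − b·x̄ = 23.0075 − 2.291600·8 = 4.674696
ŷ(7) = a + b·7 = 4.674696 + 2.291600·7 = 20.715900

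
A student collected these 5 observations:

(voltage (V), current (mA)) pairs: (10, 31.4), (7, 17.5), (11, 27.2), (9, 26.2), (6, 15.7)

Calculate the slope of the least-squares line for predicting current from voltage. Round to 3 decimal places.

n = 5, Σx = 43, Σy = 118, Σxy = 1065.7, Σx² = 387
Sxx = Σx² − (Σx)²/n = 387 − 369.8 = 17.2
Sxy = Σxy − (Σx)(Σy)/n = 1065.7 − 1014.8 = 50.9
b = Sxy/Sxx = 50.9/17.2 = 2.959302

2.959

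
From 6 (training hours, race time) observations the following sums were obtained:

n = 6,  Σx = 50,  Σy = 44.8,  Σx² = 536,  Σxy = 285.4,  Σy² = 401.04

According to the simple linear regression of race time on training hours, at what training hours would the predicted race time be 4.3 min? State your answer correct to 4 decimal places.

12.6308

Sxx = Σx² − (Σx)²/n = 536 − 416.666667 = 119.333333
Sxy = Σxy − (Σx)(Σy)/n = 285.4 − 373.333333 = -87.933333
b = Sxy/Sxx = -87.933333/119.333333 = -0.736872
a = ȳ − b·x̄ = 7.466667 − (-0.736872)·8.333333 = 13.607263
Set a + b·x = 4.3: x = (4.3 − 13.607263) / (-0.736872) = 12.630781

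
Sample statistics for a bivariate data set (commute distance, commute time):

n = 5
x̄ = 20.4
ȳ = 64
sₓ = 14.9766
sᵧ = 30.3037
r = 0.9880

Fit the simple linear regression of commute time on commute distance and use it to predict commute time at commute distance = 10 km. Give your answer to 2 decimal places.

43.21

b = r · sᵧ/sₓ = 0.988 · 30.3037/14.9766 = 1.999122
a = ȳ − b·x̄ = 64 − 1.999122·20.4 = 23.217904
ŷ(10) = a + b·10 = 23.217904 + 1.999122·10 = 43.209128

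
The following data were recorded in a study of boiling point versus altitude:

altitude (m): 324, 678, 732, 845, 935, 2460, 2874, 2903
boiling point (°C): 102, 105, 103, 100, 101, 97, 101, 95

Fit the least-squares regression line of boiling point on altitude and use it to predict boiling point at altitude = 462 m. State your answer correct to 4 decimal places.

n = 8, Σx = 11751, Σy = 804, Σxy = 1163248, Σx² = 25427619
Sxx = Σx² − (Σx)²/n = 25427619 − 17260750.125 = 8166868.875
Sxy = Σxy − (Σx)(Σy)/n = 1163248 − 1180975.5 = -17727.5
b = Sxy/Sxx = -17727.5/8166868.875 = -0.002171
a = ȳ − b·x̄ = 100.5 − (-0.002171)·1468.875 = 103.688429
ŷ(462) = a + b·462 = 103.688429 + (-0.002171)·462 = 102.685584

102.6856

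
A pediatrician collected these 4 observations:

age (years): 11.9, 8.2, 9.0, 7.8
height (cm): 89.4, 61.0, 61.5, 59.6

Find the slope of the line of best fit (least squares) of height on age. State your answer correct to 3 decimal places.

7.568

n = 4, Σx = 36.9, Σy = 271.5, Σxy = 2582.44, Σx² = 350.69
Sxx = Σx² − (Σx)²/n = 350.69 − 340.4025 = 10.2875
Sxy = Σxy − (Σx)(Σy)/n = 2582.44 − 2504.5875 = 77.8525
b = Sxy/Sxx = 77.8525/10.2875 = 7.567679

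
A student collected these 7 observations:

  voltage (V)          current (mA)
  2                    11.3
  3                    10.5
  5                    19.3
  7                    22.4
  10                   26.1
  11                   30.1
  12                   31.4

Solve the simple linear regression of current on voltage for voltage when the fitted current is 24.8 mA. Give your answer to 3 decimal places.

8.690

n = 7, Σx = 50, Σy = 151.1, Σxy = 1276.3, Σx² = 452
Sxx = Σx² − (Σx)²/n = 452 − 357.142857 = 94.857143
Sxy = Σxy − (Σx)(Σy)/n = 1276.3 − 1079.285714 = 197.014286
b = Sxy/Sxx = 197.014286/94.857143 = 2.076958
a = ȳ − b·x̄ = 21.585714 − 2.076958·7.142857 = 6.750301
Set a + b·x = 24.8: x = (24.8 − 6.750301) / 2.076958 = 8.690450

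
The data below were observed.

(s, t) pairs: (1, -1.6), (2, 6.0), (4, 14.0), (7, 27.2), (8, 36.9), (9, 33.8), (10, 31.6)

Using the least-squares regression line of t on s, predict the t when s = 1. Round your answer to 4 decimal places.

1.2782

n = 7, Σx = 41, Σy = 147.9, Σxy = 1172.2, Σx² = 315
Sxx = Σx² − (Σx)²/n = 315 − 240.142857 = 74.857143
Sxy = Σxy − (Σx)(Σy)/n = 1172.2 − 866.271429 = 305.928571
b = Sxy/Sxx = 305.928571/74.857143 = 4.086832
a = ȳ − b·x̄ = 21.128571 − 4.086832·5.857143 = -2.808588
ŷ(1) = a + b·1 = -2.808588 + 4.086832·1 = 1.278244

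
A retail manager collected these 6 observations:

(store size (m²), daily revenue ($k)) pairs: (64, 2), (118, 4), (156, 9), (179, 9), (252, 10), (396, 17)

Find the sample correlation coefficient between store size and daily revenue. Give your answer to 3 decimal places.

0.966

n = 6, Σx = 1165, Σy = 51, Σxy = 12867, Σx² = 294717, Σy² = 571
Sxx = Σx² − (Σx)²/n = 294717 − 226204.166667 = 68512.833333
Sxy = Σxy − (Σx)(Σy)/n = 12867 − 9902.5 = 2964.5
Syy = Σy² − (Σy)²/n = 571 − 433.5 = 137.5
r = Sxy/√(Sxx·Syy) = 2964.5/√(9420514.583333) = 2964.5/3069.285680 = 0.965860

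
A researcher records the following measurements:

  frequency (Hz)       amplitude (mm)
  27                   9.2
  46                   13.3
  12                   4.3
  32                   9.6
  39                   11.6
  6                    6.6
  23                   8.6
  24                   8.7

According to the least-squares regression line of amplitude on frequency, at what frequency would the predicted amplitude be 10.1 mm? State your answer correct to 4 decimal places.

n = 8, Σx = 209, Σy = 71.9, Σxy = 2117.6, Σx² = 6675
Sxx = Σx² − (Σx)²/n = 6675 − 5460.125 = 1214.875
Sxy = Σxy − (Σx)(Σy)/n = 2117.6 − 1878.3875 = 239.2125
b = Sxy/Sxx = 239.2125/1214.875 = 0.196903
a = ȳ − b·x̄ = 8.9875 − 0.196903·26.125 = 3.843410
Set a + b·x = 10.1: x = (10.1 − 3.843410) / 0.196903 = 31.774991

31.7750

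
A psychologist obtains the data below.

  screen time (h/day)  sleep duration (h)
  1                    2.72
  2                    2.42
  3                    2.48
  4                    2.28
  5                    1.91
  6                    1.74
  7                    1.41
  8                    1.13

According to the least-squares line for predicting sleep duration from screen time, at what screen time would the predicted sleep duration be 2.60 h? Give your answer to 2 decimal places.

n = 8, Σx = 36, Σy = 16.09, Σxy = 63.02, Σx² = 204
Sxx = Σx² − (Σx)²/n = 204 − 162 = 42
Sxy = Σxy − (Σx)(Σy)/n = 63.02 − 72.405 = -9.385
b = Sxy/Sxx = -9.385/42 = -0.223452
a = ȳ − b·x̄ = 2.01125 − (-0.223452)·4.5 = 3.016786
Set a + b·x = 2.60: x = (2.60 − 3.016786) / (-0.223452) = 1.865210

1.87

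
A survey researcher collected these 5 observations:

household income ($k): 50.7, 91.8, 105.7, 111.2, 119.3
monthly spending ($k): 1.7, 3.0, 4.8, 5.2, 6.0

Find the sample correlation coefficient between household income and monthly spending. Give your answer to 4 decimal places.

0.9542

n = 5, Σx = 478.7, Σy = 20.7, Σxy = 2162.99, Σx² = 48768.15, Σy² = 97.97
Sxx = Σx² − (Σx)²/n = 48768.15 − 45830.738 = 2937.412
Sxy = Σxy − (Σx)(Σy)/n = 2162.99 − 1981.818 = 181.172
Syy = Σy² − (Σy)²/n = 97.97 − 85.698 = 12.272
r = Sxy/√(Sxx·Syy) = 181.172/√(36047.920064) = 181.172/189.862898 = 0.954225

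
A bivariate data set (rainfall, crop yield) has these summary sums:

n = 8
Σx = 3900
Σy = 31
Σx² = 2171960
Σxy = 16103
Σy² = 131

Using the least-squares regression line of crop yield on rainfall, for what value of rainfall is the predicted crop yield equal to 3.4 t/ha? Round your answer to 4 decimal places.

Sxx = Σx² − (Σx)²/n = 2171960 − 1901250 = 270710
Sxy = Σxy − (Σx)(Σy)/n = 16103 − 15112.5 = 990.5
b = Sxy/Sxx = 990.5/270710 = 0.003659
a = ȳ − b·x̄ = 3.875 − 0.003659·487.5 = 2.091288
Set a + b·x = 3.4: x = (3.4 − 2.091288) / 0.003659 = 357.679455

357.6795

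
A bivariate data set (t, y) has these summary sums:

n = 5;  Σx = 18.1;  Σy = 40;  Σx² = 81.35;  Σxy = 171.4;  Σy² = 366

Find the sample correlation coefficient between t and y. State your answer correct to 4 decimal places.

Sxx = Σx² − (Σx)²/n = 81.35 − 65.522 = 15.828
Sxy = Σxy − (Σx)(Σy)/n = 171.4 − 144.8 = 26.6
Syy = Σy² − (Σy)²/n = 366 − 320 = 46
r = Sxy/√(Sxx·Syy) = 26.6/√(728.088) = 26.6/26.983106 = 0.985802

0.9858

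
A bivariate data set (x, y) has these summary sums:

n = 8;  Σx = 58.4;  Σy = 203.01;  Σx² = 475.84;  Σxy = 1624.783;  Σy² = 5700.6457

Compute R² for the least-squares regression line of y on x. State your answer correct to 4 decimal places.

Sxx = Σx² − (Σx)²/n = 475.84 − 426.32 = 49.52
Sxy = Σxy − (Σx)(Σy)/n = 1624.783 − 1481.973 = 142.81
Syy = Σy² − (Σy)²/n = 5700.6457 − 5151.632513 = 549.013187
R² = Sxy²/(Sxx·Syy) = (142.81)²/(49.52·549.013187) = 0.750160

0.7502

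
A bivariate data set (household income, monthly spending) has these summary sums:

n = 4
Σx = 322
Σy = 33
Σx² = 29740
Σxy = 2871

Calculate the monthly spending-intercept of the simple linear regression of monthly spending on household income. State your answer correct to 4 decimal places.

Sxx = Σx² − (Σx)²/n = 29740 − 25921 = 3819
Sxy = Σxy − (Σx)(Σy)/n = 2871 − 2656.5 = 214.5
b = Sxy/Sxx = 214.5/3819 = 0.056167
a = ȳ − b·x̄ = 8.25 − 0.056167·80.5 = 3.728594

3.7286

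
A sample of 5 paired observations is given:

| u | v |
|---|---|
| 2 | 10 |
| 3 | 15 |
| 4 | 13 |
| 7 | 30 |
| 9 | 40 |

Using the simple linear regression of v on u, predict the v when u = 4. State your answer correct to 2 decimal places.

17.28

n = 5, Σx = 25, Σy = 108, Σxy = 687, Σx² = 159
Sxx = Σx² − (Σx)²/n = 159 − 125 = 34
Sxy = Σxy − (Σx)(Σy)/n = 687 − 540 = 147
b = Sxy/Sxx = 147/34 = 4.323529
a = ȳ − b·x̄ = 21.6 − 4.323529·5 = -0.017647
ŷ(4) = a + b·4 = -0.017647 + 4.323529·4 = 17.276471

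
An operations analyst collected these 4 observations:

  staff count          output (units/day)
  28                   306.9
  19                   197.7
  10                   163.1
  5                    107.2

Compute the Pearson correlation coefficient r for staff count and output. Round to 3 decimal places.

0.978

n = 4, Σx = 62, Σy = 774.9, Σxy = 14516.5, Σx² = 1270, Σy² = 171366.35
Sxx = Σx² − (Σx)²/n = 1270 − 961 = 309
Sxy = Σxy − (Σx)(Σy)/n = 14516.5 − 12010.95 = 2505.55
Syy = Σy² − (Σy)²/n = 171366.35 − 150117.5025 = 21248.8475
r = Sxy/√(Sxx·Syy) = 2505.55/√(6565893.8775) = 2505.55/2562.400023 = 0.977814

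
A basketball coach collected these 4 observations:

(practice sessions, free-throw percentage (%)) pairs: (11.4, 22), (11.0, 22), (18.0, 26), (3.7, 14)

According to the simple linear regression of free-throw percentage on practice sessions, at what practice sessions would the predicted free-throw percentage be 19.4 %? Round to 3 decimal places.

n = 4, Σx = 44.1, Σy = 84, Σxy = 1012.6, Σx² = 588.65
Sxx = Σx² − (Σx)²/n = 588.65 − 486.2025 = 102.4475
Sxy = Σxy − (Σx)(Σy)/n = 1012.6 − 926.1 = 86.5
b = Sxy/Sxx = 86.5/102.4475 = 0.844335
a = ȳ − b·x̄ = 21 − 0.844335·11.025 = 11.691208
Set a + b·x = 19.4: x = (19.4 − 11.691208) / 0.844335 = 9.130017

9.130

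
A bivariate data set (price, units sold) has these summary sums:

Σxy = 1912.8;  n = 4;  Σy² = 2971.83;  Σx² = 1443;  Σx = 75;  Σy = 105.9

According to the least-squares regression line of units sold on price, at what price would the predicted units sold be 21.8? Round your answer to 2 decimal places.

21.11

Sxx = Σx² − (Σx)²/n = 1443 − 1406.25 = 36.75
Sxy = Σxy − (Σx)(Σy)/n = 1912.8 − 1985.625 = -72.825
b = Sxy/Sxx = -72.825/36.75 = -1.981633
a = ȳ − b·x̄ = 26.475 − (-1.981633)·18.75 = 63.630612
Set a + b·x = 21.8: x = (21.8 − 63.630612) / (-1.981633) = 21.109166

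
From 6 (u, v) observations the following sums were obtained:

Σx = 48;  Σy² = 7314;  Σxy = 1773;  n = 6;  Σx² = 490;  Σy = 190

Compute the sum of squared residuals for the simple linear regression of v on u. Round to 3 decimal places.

693.475

Sxx = Σx² − (Σx)²/n = 490 − 384 = 106
Sxy = Σxy − (Σx)(Σy)/n = 1773 − 1520 = 253
Syy = Σy² − (Σy)²/n = 7314 − 6016.666667 = 1297.333333
b = Sxy/Sxx = 253/106 = 2.386792
SSE = Syy − b·Sxy = 1297.333333 − 2.386792·253 = 693.474843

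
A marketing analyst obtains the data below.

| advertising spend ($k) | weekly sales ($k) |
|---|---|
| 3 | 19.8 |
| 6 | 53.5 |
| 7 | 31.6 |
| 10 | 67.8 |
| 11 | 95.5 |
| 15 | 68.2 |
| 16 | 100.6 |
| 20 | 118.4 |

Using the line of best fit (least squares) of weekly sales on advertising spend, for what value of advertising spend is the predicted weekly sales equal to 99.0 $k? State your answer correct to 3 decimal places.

n = 8, Σx = 88, Σy = 555.4, Σxy = 7330.7, Σx² = 1196
Sxx = Σx² − (Σx)²/n = 1196 − 968 = 228
Sxy = Σxy − (Σx)(Σy)/n = 7330.7 − 6109.4 = 1221.3
b = Sxy/Sxx = 1221.3/228 = 5.356579
a = ȳ − b·x̄ = 69.425 − 5.356579·11 = 10.502632
Set a + b·x = 99.0: x = (99.0 − 10.502632) / 5.356579 = 16.521248

16.521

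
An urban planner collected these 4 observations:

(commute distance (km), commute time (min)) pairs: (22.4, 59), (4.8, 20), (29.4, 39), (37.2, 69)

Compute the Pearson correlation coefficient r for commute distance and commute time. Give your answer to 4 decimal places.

0.8264

n = 4, Σx = 93.8, Σy = 187, Σxy = 5131, Σx² = 2773, Σy² = 10163
Sxx = Σx² − (Σx)²/n = 2773 − 2199.61 = 573.39
Sxy = Σxy − (Σx)(Σy)/n = 5131 − 4385.15 = 745.85
Syy = Σy² − (Σy)²/n = 10163 − 8742.25 = 1420.75
r = Sxy/√(Sxx·Syy) = 745.85/√(814643.8425) = 745.85/902.576225 = 0.826357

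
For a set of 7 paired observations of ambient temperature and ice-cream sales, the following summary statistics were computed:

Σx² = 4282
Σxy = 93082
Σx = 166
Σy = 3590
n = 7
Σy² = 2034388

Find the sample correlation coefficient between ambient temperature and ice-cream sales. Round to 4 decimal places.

Sxx = Σx² − (Σx)²/n = 4282 − 3936.571429 = 345.428571
Sxy = Σxy − (Σx)(Σy)/n = 93082 − 85134.285714 = 7947.714286
Syy = Σy² − (Σy)²/n = 2034388 − 1841157.142857 = 193230.857143
r = Sxy/√(Sxx·Syy) = 7947.714286/√(66747458.938776) = 7947.714286/8169.911807 = 0.972803

0.9728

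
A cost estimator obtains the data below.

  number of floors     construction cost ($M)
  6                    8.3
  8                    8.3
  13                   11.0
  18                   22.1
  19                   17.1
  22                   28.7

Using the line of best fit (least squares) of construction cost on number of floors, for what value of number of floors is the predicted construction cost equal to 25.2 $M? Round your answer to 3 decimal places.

n = 6, Σx = 86, Σy = 95.5, Σxy = 1613.3, Σx² = 1438
Sxx = Σx² − (Σx)²/n = 1438 − 1232.666667 = 205.333333
Sxy = Σxy − (Σx)(Σy)/n = 1613.3 − 1368.833333 = 244.466667
b = Sxy/Sxx = 244.466667/205.333333 = 1.190584
a = ȳ − b·x̄ = 15.916667 − 1.190584·14.333333 = -1.148377
Set a + b·x = 25.2: x = (25.2 − (-1.148377)) / 1.190584 = 22.130624

22.131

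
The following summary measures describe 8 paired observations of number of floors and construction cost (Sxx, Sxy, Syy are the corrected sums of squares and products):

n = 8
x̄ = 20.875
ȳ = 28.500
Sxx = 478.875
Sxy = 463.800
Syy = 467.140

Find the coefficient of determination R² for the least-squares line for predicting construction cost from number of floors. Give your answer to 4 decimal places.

R² = Sxy²/(Sxx·Syy) = (463.8)²/(478.875·467.14) = 0.961595

0.9616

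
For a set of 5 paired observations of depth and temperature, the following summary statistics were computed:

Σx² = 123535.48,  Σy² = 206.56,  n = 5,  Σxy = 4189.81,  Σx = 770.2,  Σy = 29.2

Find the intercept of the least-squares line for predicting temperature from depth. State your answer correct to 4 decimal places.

Sxx = Σx² − (Σx)²/n = 123535.48 − 118641.608 = 4893.872
Sxy = Σxy − (Σx)(Σy)/n = 4189.81 − 4497.968 = -308.158
b = Sxy/Sxx = -308.158/4893.872 = -0.062968
a = ȳ − b·x̄ = 5.84 − (-0.062968)·154.04 = 15.539612

15.5396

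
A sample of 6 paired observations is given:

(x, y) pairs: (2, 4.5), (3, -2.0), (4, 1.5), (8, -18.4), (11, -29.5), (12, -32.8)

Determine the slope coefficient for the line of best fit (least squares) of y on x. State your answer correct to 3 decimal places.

n = 6, Σx = 40, Σy = -76.7, Σxy = -856.3, Σx² = 358
Sxx = Σx² − (Σx)²/n = 358 − 266.666667 = 91.333333
Sxy = Σxy − (Σx)(Σy)/n = -856.3 − (-511.333333) = -344.966667
b = Sxy/Sxx = -344.966667/91.333333 = -3.777007

-3.777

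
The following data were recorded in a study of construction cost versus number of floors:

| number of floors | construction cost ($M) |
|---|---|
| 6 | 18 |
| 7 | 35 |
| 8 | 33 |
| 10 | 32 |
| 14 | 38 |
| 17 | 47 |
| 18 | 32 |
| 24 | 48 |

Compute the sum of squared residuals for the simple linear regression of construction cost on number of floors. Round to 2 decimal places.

275.53

n = 8, Σx = 104, Σy = 283, Σxy = 3996, Σx² = 1634, Σy² = 10643
Sxx = Σx² − (Σx)²/n = 1634 − 1352 = 282
Sxy = Σxy − (Σx)(Σy)/n = 3996 − 3679 = 317
Syy = Σy² − (Σy)²/n = 10643 − 10011.125 = 631.875
b = Sxy/Sxx = 317/282 = 1.124113
SSE = Syy − b·Sxy = 631.875 − 1.124113·317 = 275.531028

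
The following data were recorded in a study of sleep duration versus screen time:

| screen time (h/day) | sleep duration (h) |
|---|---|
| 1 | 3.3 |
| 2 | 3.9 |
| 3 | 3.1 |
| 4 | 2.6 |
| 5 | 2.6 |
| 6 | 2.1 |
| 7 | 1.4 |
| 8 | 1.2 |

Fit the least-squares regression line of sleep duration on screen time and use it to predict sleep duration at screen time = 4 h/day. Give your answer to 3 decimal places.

2.705

n = 8, Σx = 36, Σy = 20.2, Σxy = 75.8, Σx² = 204
Sxx = Σx² − (Σx)²/n = 204 − 162 = 42
Sxy = Σxy − (Σx)(Σy)/n = 75.8 − 90.9 = -15.1
b = Sxy/Sxx = -15.1/42 = -0.359524
a = ȳ − b·x̄ = 2.525 − (-0.359524)·4.5 = 4.142857
ŷ(4) = a + b·4 = 4.142857 + (-0.359524)·4 = 2.704762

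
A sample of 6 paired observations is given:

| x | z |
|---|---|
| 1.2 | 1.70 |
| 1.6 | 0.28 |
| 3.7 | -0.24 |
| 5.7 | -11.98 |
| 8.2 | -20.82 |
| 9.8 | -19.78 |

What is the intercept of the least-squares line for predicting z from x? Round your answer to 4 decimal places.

5.8895

n = 6, Σx = 30.2, Σy = -50.84, Σxy = -431.254, Σx² = 213.46
Sxx = Σx² − (Σx)²/n = 213.46 − 152.006667 = 61.453333
Sxy = Σxy − (Σx)(Σy)/n = -431.254 − (-255.894667) = -175.359333
b = Sxy/Sxx = -175.359333/61.453333 = -2.853537
a = ȳ − b·x̄ = -8.473333 − (-2.853537)·5.033333 = 5.889467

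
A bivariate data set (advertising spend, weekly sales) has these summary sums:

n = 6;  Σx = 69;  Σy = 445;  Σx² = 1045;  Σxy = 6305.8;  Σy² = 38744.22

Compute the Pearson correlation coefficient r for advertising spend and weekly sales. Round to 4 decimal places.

Sxx = Σx² − (Σx)²/n = 1045 − 793.5 = 251.5
Sxy = Σxy − (Σx)(Σy)/n = 6305.8 − 5117.5 = 1188.3
Syy = Σy² − (Σy)²/n = 38744.22 − 33004.166667 = 5740.053333
r = Sxy/√(Sxx·Syy) = 1188.3/√(1443623.413333) = 1188.3/1201.508807 = 0.989006

0.9890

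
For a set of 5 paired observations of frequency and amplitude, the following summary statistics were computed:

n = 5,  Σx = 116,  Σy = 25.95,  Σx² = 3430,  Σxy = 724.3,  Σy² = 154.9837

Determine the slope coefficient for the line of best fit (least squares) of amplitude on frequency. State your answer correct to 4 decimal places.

0.1655

Sxx = Σx² − (Σx)²/n = 3430 − 2691.2 = 738.8
Sxy = Σxy − (Σx)(Σy)/n = 724.3 − 602.04 = 122.26
b = Sxy/Sxx = 122.26/738.8 = 0.165485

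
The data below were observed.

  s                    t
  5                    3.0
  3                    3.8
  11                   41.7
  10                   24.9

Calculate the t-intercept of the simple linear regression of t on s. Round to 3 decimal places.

n = 4, Σx = 29, Σy = 73.4, Σxy = 734.1, Σx² = 255
Sxx = Σx² − (Σx)²/n = 255 − 210.25 = 44.75
Sxy = Σxy − (Σx)(Σy)/n = 734.1 − 532.15 = 201.95
b = Sxy/Sxx = 201.95/44.75 = 4.512849
a = ȳ − b·x̄ = 18.35 − 4.512849·7.25 = -14.368156

-14.368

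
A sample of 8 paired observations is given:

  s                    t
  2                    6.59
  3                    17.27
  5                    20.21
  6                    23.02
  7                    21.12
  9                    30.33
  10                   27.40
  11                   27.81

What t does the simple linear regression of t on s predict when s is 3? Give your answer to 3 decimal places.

n = 8, Σx = 53, Σy = 173.75, Σxy = 1304.88, Σx² = 425
Sxx = Σx² − (Σx)²/n = 425 − 351.125 = 73.875
Sxy = Σxy − (Σx)(Σy)/n = 1304.88 − 1151.09375 = 153.78625
b = Sxy/Sxx = 153.78625/73.875 = 2.081709
a = ȳ − b·x̄ = 21.71875 − 2.081709·6.625 = 7.927428
ŷ(3) = a + b·3 = 7.927428 + 2.081709·3 = 14.172555

14.173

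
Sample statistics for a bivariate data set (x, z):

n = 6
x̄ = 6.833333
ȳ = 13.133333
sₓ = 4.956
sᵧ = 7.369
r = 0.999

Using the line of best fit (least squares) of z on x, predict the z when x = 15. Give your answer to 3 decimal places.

b = r · sᵧ/sₓ = 0.999 · 7.369/4.956 = 1.485398
a = ȳ − b·x̄ = 13.133333 − 1.485398·6.833333 = 2.983116
ŷ(15) = a + b·15 = 2.983116 + 1.485398·15 = 25.264081

25.264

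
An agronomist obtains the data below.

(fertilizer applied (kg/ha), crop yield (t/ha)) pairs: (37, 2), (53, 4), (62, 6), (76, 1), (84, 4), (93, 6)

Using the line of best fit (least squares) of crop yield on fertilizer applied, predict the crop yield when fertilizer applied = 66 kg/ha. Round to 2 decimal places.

n = 6, Σx = 405, Σy = 23, Σxy = 1628, Σx² = 29503
Sxx = Σx² − (Σx)²/n = 29503 − 27337.5 = 2165.5
Sxy = Σxy − (Σx)(Σy)/n = 1628 − 1552.5 = 75.5
b = Sxy/Sxx = 75.5/2165.5 = 0.034865
a = ȳ − b·x̄ = 3.833333 − 0.034865·67.5 = 1.479951
ŷ(66) = a + b·66 = 1.479951 + 0.034865·66 = 3.781036

3.78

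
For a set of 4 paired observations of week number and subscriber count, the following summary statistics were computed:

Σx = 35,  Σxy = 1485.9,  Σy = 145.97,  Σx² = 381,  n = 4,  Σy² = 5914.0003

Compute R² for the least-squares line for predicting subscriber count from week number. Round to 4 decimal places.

Sxx = Σx² − (Σx)²/n = 381 − 306.25 = 74.75
Sxy = Σxy − (Σx)(Σy)/n = 1485.9 − 1277.2375 = 208.6625
Syy = Σy² − (Σy)²/n = 5914.0003 − 5326.810225 = 587.190075
R² = Sxy²/(Sxx·Syy) = (208.6625)²/(74.75·587.190075) = 0.991971

0.9920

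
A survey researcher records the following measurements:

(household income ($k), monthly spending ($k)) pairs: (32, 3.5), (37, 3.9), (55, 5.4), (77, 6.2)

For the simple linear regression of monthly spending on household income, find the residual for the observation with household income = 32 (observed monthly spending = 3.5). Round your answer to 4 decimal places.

n = 4, Σx = 201, Σy = 19, Σxy = 1030.7, Σx² = 11347
Sxx = Σx² − (Σx)²/n = 11347 − 10100.25 = 1246.75
Sxy = Σxy − (Σx)(Σy)/n = 1030.7 − 954.75 = 75.95
b = Sxy/Sxx = 75.95/1246.75 = 0.060918
a = ȳ − b·x̄ = 4.75 − 0.060918·50.25 = 1.688851
ŷ(32) = 1.688851 + 0.060918·32 = 3.638239
residual = y − ŷ = 3.5 − 3.638239 = -0.138239

-0.1382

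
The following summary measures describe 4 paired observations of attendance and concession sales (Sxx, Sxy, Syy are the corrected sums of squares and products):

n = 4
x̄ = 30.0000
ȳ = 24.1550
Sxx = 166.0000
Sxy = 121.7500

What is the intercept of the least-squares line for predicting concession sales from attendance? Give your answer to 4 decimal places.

2.1520

b = Sxy/Sxx = 121.75/166 = 0.733434
a = ȳ − b·x̄ = 24.155 − 0.733434·30 = 2.151988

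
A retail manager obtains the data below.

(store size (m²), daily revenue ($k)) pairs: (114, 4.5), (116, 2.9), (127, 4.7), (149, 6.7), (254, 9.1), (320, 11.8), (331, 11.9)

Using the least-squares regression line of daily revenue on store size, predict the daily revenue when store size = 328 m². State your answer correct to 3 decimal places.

11.975

n = 7, Σx = 1411, Σy = 51.6, Σxy = 12470.9, Σx² = 341259
Sxx = Σx² − (Σx)²/n = 341259 − 284417.285714 = 56841.714286
Sxy = Σxy − (Σx)(Σy)/n = 12470.9 − 10401.085714 = 2069.814286
b = Sxy/Sxx = 2069.814286/56841.714286 = 0.036414
a = ȳ − b·x̄ = 7.371429 − 0.036414·201.571429 = 0.031477
ŷ(328) = a + b·328 = 0.031477 + 0.036414·328 = 11.975154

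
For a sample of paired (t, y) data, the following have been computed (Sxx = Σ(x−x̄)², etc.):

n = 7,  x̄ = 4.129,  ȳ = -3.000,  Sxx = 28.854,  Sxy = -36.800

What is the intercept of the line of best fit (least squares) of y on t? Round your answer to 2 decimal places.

2.27

b = Sxy/Sxx = -36.8/28.854 = -1.275386
a = ȳ − b·x̄ = -3 − (-1.275386)·4.129 = 2.266071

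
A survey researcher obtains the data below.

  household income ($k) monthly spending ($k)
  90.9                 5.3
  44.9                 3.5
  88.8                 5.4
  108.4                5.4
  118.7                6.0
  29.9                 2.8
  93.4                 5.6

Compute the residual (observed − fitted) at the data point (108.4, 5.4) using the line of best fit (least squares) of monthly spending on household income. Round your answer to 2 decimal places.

n = 7, Σx = 575, Σy = 34, Σxy = 3022.76, Σx² = 53622.08
Sxx = Σx² − (Σx)²/n = 53622.08 − 47232.142857 = 6389.937143
Sxy = Σxy − (Σx)(Σy)/n = 3022.76 − 2792.857143 = 229.902857
b = Sxy/Sxx = 229.902857/6389.937143 = 0.035979
a = ȳ − b·x̄ = 4.857143 − 0.035979·82.142857 = 1.901734
ŷ(108.4) = 1.901734 + 0.035979·108.4 = 5.801846
residual = y − ŷ = 5.4 − 5.801846 = -0.401846

-0.40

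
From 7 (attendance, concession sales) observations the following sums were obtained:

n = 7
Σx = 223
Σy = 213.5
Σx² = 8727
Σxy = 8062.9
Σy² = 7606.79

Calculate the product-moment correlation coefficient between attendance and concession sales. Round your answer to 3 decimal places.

0.946

Sxx = Σx² − (Σx)²/n = 8727 − 7104.142857 = 1622.857143
Sxy = Σxy − (Σx)(Σy)/n = 8062.9 − 6801.5 = 1261.4
Syy = Σy² − (Σy)²/n = 7606.79 − 6511.75 = 1095.04
r = Sxy/√(Sxx·Syy) = 1261.4/√(1777093.485714) = 1261.4/1333.076699 = 0.946232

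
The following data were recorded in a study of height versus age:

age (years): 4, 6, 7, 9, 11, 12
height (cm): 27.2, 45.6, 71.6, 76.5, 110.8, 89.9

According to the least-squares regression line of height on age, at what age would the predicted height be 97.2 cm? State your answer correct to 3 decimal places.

11.123

n = 6, Σx = 49, Σy = 421.6, Σxy = 3869.7, Σx² = 447
Sxx = Σx² − (Σx)²/n = 447 − 400.166667 = 46.833333
Sxy = Σxy − (Σx)(Σy)/n = 3869.7 − 3443.066667 = 426.633333
b = Sxy/Sxx = 426.633333/46.833333 = 9.109609
a = ȳ − b·x̄ = 70.266667 − 9.109609·8.166667 = -4.128470
Set a + b·x = 97.2: x = (97.2 − (-4.128470)) / 9.109609 = 11.123252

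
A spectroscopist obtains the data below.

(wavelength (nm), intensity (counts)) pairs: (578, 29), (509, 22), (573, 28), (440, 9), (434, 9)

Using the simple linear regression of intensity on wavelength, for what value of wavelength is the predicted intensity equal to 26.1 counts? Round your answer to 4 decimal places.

n = 5, Σx = 2534, Σy = 97, Σxy = 51870, Σx² = 1303450
Sxx = Σx² − (Σx)²/n = 1303450 − 1284231.2 = 19218.8
Sxy = Σxy − (Σx)(Σy)/n = 51870 − 49159.6 = 2710.4
b = Sxy/Sxx = 2710.4/19218.8 = 0.141029
a = ȳ − b·x̄ = 19.4 − 0.141029·506.8 = -52.073282
Set a + b·x = 26.1: x = (26.1 − (-52.073282)) / 0.141029 = 554.308102

554.3081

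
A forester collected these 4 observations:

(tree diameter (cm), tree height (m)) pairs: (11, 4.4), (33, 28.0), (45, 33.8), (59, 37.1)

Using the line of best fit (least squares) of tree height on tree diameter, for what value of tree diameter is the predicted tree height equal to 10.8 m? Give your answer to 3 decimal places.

n = 4, Σx = 148, Σy = 103.3, Σxy = 4682.3, Σx² = 6716
Sxx = Σx² − (Σx)²/n = 6716 − 5476 = 1240
Sxy = Σxy − (Σx)(Σy)/n = 4682.3 − 3822.1 = 860.2
b = Sxy/Sxx = 860.2/1240 = 0.693710
a = ȳ − b·x̄ = 25.825 − 0.693710·37 = 0.157742
Set a + b·x = 10.8: x = (10.8 − 0.157742) / 0.693710 = 15.341083

15.341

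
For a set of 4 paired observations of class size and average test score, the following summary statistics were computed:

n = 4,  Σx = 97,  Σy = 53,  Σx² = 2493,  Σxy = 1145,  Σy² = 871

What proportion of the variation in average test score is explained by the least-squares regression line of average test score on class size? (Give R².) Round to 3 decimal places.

0.828

Sxx = Σx² − (Σx)²/n = 2493 − 2352.25 = 140.75
Sxy = Σxy − (Σx)(Σy)/n = 1145 − 1285.25 = -140.25
Syy = Σy² − (Σy)²/n = 871 − 702.25 = 168.75
R² = Sxy²/(Sxx·Syy) = (-140.25)²/(140.75·168.75) = 0.828159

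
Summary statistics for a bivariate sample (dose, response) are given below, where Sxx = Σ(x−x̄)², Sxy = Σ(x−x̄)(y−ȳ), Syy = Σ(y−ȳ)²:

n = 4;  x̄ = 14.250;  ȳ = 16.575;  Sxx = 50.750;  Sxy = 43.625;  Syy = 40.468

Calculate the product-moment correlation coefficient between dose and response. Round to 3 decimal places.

0.963

r = Sxy/√(Sxx·Syy) = 43.625/√(2053.751) = 43.625/45.318330 = 0.962635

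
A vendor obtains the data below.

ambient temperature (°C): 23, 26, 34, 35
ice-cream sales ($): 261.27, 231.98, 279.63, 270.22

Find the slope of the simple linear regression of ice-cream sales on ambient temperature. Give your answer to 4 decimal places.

n = 4, Σx = 118, Σy = 1043.1, Σxy = 31005.81, Σx² = 3586
Sxx = Σx² − (Σx)²/n = 3586 − 3481 = 105
Sxy = Σxy − (Σx)(Σy)/n = 31005.81 − 30771.45 = 234.36
b = Sxy/Sxx = 234.36/105 = 2.232

2.2320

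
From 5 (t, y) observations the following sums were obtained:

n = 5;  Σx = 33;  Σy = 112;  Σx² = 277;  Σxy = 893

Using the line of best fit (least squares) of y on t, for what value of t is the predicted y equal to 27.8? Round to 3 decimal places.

8.679

Sxx = Σx² − (Σx)²/n = 277 − 217.8 = 59.2
Sxy = Σxy − (Σx)(Σy)/n = 893 − 739.2 = 153.8
b = Sxy/Sxx = 153.8/59.2 = 2.597973
a = ȳ − b·x̄ = 22.4 − 2.597973·6.6 = 5.253378
Set a + b·x = 27.8: x = (27.8 − 5.253378) / 2.597973 = 8.678544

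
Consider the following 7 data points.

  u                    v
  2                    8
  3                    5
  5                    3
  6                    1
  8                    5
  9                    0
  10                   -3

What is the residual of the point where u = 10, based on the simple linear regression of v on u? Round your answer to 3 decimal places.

-1.867

n = 7, Σx = 43, Σy = 19, Σxy = 62, Σx² = 319
Sxx = Σx² − (Σx)²/n = 319 − 264.142857 = 54.857143
Sxy = Σxy − (Σx)(Σy)/n = 62 − 116.714286 = -54.714286
b = Sxy/Sxx = -54.714286/54.857143 = -0.997396
a = ȳ − b·x̄ = 2.714286 − (-0.997396)·6.142857 = 8.841146
ŷ(10) = 8.841146 + (-0.997396)·10 = -1.132812
residual = y − ŷ = -3 − (-1.132812) = -1.867188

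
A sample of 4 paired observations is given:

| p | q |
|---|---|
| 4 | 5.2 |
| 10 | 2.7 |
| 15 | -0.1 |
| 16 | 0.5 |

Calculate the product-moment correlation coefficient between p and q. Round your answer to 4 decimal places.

-0.9843

n = 4, Σx = 45, Σy = 8.3, Σxy = 54.3, Σx² = 597, Σy² = 34.59
Sxx = Σx² − (Σx)²/n = 597 − 506.25 = 90.75
Sxy = Σxy − (Σx)(Σy)/n = 54.3 − 93.375 = -39.075
Syy = Σy² − (Σy)²/n = 34.59 − 17.2225 = 17.3675
r = Sxy/√(Sxx·Syy) = -39.075/√(1576.100625) = -39.075/39.700134 = -0.984254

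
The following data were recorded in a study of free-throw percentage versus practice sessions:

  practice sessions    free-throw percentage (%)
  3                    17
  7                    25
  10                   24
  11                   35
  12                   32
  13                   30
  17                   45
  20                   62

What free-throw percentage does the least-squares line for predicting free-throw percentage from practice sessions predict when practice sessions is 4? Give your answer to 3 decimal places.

15.009

n = 8, Σx = 93, Σy = 270, Σxy = 3630, Σx² = 1281
Sxx = Σx² − (Σx)²/n = 1281 − 1081.125 = 199.875
Sxy = Σxy − (Σx)(Σy)/n = 3630 − 3138.75 = 491.25
b = Sxy/Sxx = 491.25/199.875 = 2.457786
a = ȳ − b·x̄ = 33.75 − 2.457786·11.625 = 5.178236
ŷ(4) = a + b·4 = 5.178236 + 2.457786·4 = 15.009381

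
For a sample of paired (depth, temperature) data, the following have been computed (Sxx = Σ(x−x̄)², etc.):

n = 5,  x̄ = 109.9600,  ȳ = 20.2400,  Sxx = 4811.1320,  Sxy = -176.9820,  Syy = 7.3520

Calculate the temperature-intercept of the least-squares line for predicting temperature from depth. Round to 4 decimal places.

b = Sxy/Sxx = -176.982/4811.132 = -0.036786
a = ȳ − b·x̄ = 20.24 − (-0.036786)·109.96 = 24.284982

24.2850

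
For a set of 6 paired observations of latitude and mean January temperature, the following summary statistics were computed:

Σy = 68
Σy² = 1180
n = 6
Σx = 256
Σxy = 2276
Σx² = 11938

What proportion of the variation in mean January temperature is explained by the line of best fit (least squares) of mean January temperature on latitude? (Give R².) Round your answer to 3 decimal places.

0.941

Sxx = Σx² − (Σx)²/n = 11938 − 10922.666667 = 1015.333333
Sxy = Σxy − (Σx)(Σy)/n = 2276 − 2901.333333 = -625.333333
Syy = Σy² − (Σy)²/n = 1180 − 770.666667 = 409.333333
R² = Sxy²/(Sxx·Syy) = (-625.333333)²/(1015.333333·409.333333) = 0.940887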